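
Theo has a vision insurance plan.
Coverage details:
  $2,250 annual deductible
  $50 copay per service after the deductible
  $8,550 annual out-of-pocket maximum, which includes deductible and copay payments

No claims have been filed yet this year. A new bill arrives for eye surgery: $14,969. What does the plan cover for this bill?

Deductible not yet touched, so the first $2,250 of the bill goes to the deductible.
That leaves $14,969 − $2,250 = $12,719 for the copay.
Copay on this service: $50.
That puts the member's cost at $2,250 + $50 = $2,300 before any cap.
Total out-of-pocket so far would be $0 + $2,300 = $2,300, below the $8,550 cap — no reduction.
The insurer covers the remainder: $14,969 − $2,300 = $12,669.

$12,669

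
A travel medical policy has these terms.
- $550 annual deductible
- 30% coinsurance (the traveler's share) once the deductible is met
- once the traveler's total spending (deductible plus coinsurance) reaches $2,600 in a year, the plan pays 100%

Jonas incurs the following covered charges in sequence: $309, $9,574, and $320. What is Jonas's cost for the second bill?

$2,291

Bill 1, $309: fully absorbed by the deductible. Cost to traveler: $309. OOP to date $309.
Bill 2, $9,574: $241 to deductible, leaving $9,333; coinsurance $9,333 × 30% = $2,799.90. Claim cost before the cap: $241 + $2,799.90 = $3,040.90. That would push OOP to $3,349.90, over the $2,600 cap, so traveler pays $2,600 − $309 = $2,291.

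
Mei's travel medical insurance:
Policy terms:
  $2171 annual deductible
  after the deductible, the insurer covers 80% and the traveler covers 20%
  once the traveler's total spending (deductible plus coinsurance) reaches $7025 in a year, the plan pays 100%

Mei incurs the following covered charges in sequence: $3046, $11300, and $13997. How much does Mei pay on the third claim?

$2419

#1 ($3046): $2171 to deductible, leaving $875; coinsurance $875 × 20% = $175. Traveler owes $2346 (running OOP $2346).
#2 ($11300): deductible already satisfied, so traveler's share is 20% × $11300 = $2260. Cost to traveler: $2260. OOP to date $4606.
#3 ($13997): 20% coinsurance on $13997 = $2799.40. That would push OOP to $7405.40, over the $7025 cap, so traveler pays $7025 − $4606 = $2419.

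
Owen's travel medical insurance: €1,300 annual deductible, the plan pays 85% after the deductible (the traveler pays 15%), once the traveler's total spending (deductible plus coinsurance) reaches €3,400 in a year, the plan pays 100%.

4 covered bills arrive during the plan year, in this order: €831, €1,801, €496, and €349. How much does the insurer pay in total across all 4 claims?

#1 (€831): all of it applies to the deductible. Cost to traveler: €831. OOP to date €831. Insurer: €831 − €831 = €0.
#2 (€1,801): €469 finishes the deductible; €1,332 goes to coinsurance; traveler's 15% is €199.80. Traveler pays €668.80; OOP now €1,499.80. Insurer: €1,801 − €668.80 = €1,132.20.
#3 (€496): deductible already satisfied, so traveler's share is 15% × €496 = €74.40. Traveler pays €74.40; OOP now €1,574.20. Plan pays €496 − €74.40 = €421.60.
#4 (€349): 15% coinsurance on €349 = €52.35. Traveler pays €52.35; OOP now €1,626.55. Plan pays €349 − €52.35 = €296.65.
Insurer total = bills − traveler's total = €3,477 − €1,626.55 = €1,850.45.

€1,850.45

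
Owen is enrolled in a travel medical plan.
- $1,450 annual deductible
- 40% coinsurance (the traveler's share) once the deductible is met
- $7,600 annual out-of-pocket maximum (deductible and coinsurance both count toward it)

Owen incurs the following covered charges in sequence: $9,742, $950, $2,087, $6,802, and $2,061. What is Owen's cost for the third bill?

$834.80

#1 ($9,742): deductible takes $1,450, $8,292 remains; coinsurance $8,292 × 40% = $3,316.80. Cost to traveler: $4,766.80. OOP to date $4,766.80.
#2 ($950): 40% coinsurance on $950 = $380. Traveler owes $380 (running OOP $5,146.80).
#3 ($2,087): 40% coinsurance on $2,087 = $834.80. Traveler owes $834.80 (running OOP $5,981.60).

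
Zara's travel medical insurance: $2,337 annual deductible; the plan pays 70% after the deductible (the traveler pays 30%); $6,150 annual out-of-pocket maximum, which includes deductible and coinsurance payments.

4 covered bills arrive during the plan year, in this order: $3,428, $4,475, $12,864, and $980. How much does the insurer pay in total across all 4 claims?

Bill 1, $3,428: $2,337 to deductible, leaving $1,091; coinsurance $1,091 × 30% = $327.30. Cost to traveler: $2,664.30. OOP to date $2,664.30. Plan pays $3,428 − $2,664.30 = $763.70.
Bill 2, $4,475: deductible already satisfied, so traveler's share is 30% × $4,475 = $1,342.50. Traveler pays $1,342.50; OOP now $4,006.80. Plan pays $4,475 − $1,342.50 = $3,132.50.
Bill 3, $12,864: 30% coinsurance on $12,864 = $3,859.20. Adding that to $4,006.80 gives $7,866, past the $6,150 cap; traveler pays only $6,150 − $4,006.80 = $2,143.20. Plan pays $12,864 − $2,143.20 = $10,720.80.
Bill 4, $980: deductible already satisfied, so traveler's share is 30% × $980 = $294. Adding that to $6,150 gives $6,444, past the $6,150 cap; traveler pays only $6,150 − $6,150 = $0. Plan pays $980 − $0 = $980.
Insurer total: $763.70 + $3,132.50 + $10,720.80 + $980 = $15,597.

$15,597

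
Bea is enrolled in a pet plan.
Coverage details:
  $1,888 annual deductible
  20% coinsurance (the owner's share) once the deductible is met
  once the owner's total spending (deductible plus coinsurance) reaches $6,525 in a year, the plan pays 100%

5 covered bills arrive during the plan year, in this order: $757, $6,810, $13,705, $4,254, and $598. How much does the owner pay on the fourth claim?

#1 ($757): entire amount goes to the deductible. Owner owes $757 (running OOP $757).
#2 ($6,810): $1,131 to deductible, leaving $5,679; owner's 20% is $1,135.80. Cost to owner: $2,266.80. OOP to date $3,023.80.
#3 ($13,705): 20% coinsurance on $13,705 = $2,741. Owner owes $2,741 (running OOP $5,764.80).
#4 ($4,254): deductible already satisfied, so owner's share is 20% × $4,254 = $850.80. Adding that to $5,764.80 gives $6,615.60, past the $6,525 cap; owner pays only $6,525 − $5,764.80 = $760.20.

$760.20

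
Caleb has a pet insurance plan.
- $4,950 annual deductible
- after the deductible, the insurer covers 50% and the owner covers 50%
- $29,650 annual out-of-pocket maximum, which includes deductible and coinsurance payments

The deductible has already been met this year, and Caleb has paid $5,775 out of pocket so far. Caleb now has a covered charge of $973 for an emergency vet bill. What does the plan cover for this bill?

$486.50

With the deductible met, the entire $973 is subject to coinsurance.
Coinsurance: $973 × 50% = $486.50.
Cumulative spending $5,775 + $486.50 = $6,261.50 stays under the $29,650 maximum.
Insurer pays the balance: $973 − $486.50 = $486.50.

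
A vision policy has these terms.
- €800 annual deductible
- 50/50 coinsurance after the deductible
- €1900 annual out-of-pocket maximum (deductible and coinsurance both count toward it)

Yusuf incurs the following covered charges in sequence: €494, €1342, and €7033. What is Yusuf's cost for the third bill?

€582

Claim 1 (€494): fully absorbed by the deductible. Member pays €494; OOP now €494.
Claim 2 (€1342): €306 finishes the deductible; €1036 goes to coinsurance; coinsurance €1036 × 50% = €518. Member owes €824 (running OOP €1318).
Claim 3 (€7033): deductible already satisfied, so member's share is 50% × €7033 = €3516.50. OOP would hit €4834.50 > €1900, so the cap limits the member to €1900 − €1318 = €582.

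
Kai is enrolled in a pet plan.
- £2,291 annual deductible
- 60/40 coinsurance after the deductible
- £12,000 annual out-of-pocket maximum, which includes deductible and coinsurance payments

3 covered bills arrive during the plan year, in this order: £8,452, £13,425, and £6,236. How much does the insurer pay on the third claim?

£4,361.40

Claim 1 (£8,452): deductible takes £2,291, £6,161 remains; owner's 40% is £2,464.40. Owner pays £4,755.40; OOP now £4,755.40. Plan pays £8,452 − £4,755.40 = £3,696.60.
Claim 2 (£13,425): deductible already satisfied, so owner's share is 40% × £13,425 = £5,370. Owner pays £5,370; OOP now £10,125.40. Insurer: £13,425 − £5,370 = £8,055.
Claim 3 (£6,236): deductible met; 40% of £6,236 = £2,494.40. That would push OOP to £12,619.80, over the £12,000 cap, so owner pays £12,000 − £10,125.40 = £1,874.60. Plan pays £6,236 − £1,874.60 = £4,361.40.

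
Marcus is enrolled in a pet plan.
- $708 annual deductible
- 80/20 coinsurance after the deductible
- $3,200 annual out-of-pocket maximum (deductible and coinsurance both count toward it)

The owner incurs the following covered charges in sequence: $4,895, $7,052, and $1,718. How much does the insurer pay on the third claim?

$1,473.80

Bill 1, $4,895: deductible takes $708, $4,187 remains; owner's 20% is $837.40. Owner owes $1,545.40 (running OOP $1,545.40). Plan pays $4,895 − $1,545.40 = $3,349.60.
Bill 2, $7,052: 20% coinsurance on $7,052 = $1,410.40. Cost to owner: $1,410.40. OOP to date $2,955.80. Plan pays $7,052 − $1,410.40 = $5,641.60.
Bill 3, $1,718: 20% coinsurance on $1,718 = $343.60. Adding that to $2,955.80 gives $3,299.40, past the $3,200 cap; owner pays only $3,200 − $2,955.80 = $244.20. Plan pays $1,718 − $244.20 = $1,473.80.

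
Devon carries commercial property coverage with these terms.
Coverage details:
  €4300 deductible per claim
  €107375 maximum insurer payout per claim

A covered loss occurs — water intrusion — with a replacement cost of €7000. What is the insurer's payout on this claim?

€2700

After the deductible, €7000 − €4300 = €2700 remains.
€2700 ≤ €107375, so the limit doesn't bind; insurer pays €2700.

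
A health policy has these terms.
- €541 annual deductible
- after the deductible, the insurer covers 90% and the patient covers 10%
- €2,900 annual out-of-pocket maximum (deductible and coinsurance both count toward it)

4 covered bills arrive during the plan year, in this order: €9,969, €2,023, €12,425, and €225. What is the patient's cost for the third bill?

€1,213.90

Claim 1 — €9,969: €541 finishes the deductible; €9,428 goes to coinsurance; 10% of €9,428 = €942.80. Patient owes €1,483.80 (running OOP €1,483.80).
Claim 2 — €2,023: deductible already satisfied, so patient's share is 10% × €2,023 = €202.30. Patient pays €202.30; OOP now €1,686.10.
Claim 3 — €12,425: deductible met; 10% of €12,425 = €1,242.50. Adding that to €1,686.10 gives €2,928.60, past the €2,900 cap; patient pays only €2,900 − €1,686.10 = €1,213.90.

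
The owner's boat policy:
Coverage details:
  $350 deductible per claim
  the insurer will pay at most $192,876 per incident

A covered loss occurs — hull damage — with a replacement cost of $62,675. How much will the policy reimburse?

Subtract the deductible: $62,675 − $350 = $62,325.
That's under the $192,876 cap, so the insurer reimburses the full $62,325.

$62,325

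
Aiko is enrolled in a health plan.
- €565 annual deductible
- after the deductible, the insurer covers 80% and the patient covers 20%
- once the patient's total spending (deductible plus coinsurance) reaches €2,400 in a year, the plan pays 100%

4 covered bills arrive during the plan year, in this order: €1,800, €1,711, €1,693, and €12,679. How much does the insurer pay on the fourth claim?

Claim 1 — €1,800: €565 finishes the deductible; €1,235 goes to coinsurance; 20% of €1,235 = €247. Patient owes €812 (running OOP €812). Insurer: €1,800 − €812 = €988.
Claim 2 — €1,711: deductible already satisfied, so patient's share is 20% × €1,711 = €342.20. Patient pays €342.20; OOP now €1,154.20. Insurer: €1,711 − €342.20 = €1,368.80.
Claim 3 — €1,693: deductible already satisfied, so patient's share is 20% × €1,693 = €338.60. Patient pays €338.60; OOP now €1,492.80. Plan pays €1,693 − €338.60 = €1,354.40.
Claim 4 — €12,679: 20% coinsurance on €12,679 = €2,535.80. Adding that to €1,492.80 gives €4,028.60, past the €2,400 cap; patient pays only €2,400 − €1,492.80 = €907.20. Insurer: €12,679 − €907.20 = €11,771.80.

€11,771.80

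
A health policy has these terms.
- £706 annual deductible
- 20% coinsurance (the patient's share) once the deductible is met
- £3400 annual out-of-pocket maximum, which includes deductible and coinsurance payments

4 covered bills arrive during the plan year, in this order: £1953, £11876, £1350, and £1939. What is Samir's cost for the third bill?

Claim 1 — £1953: £706 to deductible, leaving £1247; patient's 20% is £249.40. Patient owes £955.40 (running OOP £955.40).
Claim 2 — £11876: deductible already satisfied, so patient's share is 20% × £11876 = £2375.20. Patient owes £2375.20 (running OOP £3330.60).
Claim 3 — £1350: deductible already satisfied, so patient's share is 20% × £1350 = £270. OOP would hit £3600.60 > £3400, so the cap limits the patient to £3400 − £3330.60 = £69.40.

£69.40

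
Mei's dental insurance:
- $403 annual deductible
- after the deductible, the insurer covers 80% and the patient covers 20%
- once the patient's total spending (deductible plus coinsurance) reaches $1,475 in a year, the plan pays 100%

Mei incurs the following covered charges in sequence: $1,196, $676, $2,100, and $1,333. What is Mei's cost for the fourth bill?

$266.60

Bill 1, $1,196: $403 finishes the deductible; $793 goes to coinsurance; 20% of $793 = $158.60. Cost to patient: $561.60. OOP to date $561.60.
Bill 2, $676: deductible met; 20% of $676 = $135.20. Patient owes $135.20 (running OOP $696.80).
Bill 3, $2,100: deductible already satisfied, so patient's share is 20% × $2,100 = $420. Cost to patient: $420. OOP to date $1,116.80.
Bill 4, $1,333: deductible already satisfied, so patient's share is 20% × $1,333 = $266.60. Patient pays $266.60; OOP now $1,383.40.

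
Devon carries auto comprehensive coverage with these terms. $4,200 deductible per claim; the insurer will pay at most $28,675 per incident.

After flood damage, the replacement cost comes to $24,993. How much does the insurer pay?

Subtract the deductible: $24,993 − $4,200 = $20,793.
That's under the $28,675 cap, so the insurer reimburses the full $20,793.

$20,793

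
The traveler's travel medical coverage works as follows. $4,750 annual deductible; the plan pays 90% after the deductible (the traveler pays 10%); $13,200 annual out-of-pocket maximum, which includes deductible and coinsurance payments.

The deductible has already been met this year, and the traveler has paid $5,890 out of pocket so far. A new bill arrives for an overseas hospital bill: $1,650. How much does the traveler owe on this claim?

With the deductible met, the entire $1,650 is subject to coinsurance.
Coinsurance: $1,650 × 10% = $165.
Cumulative spending $5,890 + $165 = $6,055 stays under the $13,200 maximum.

$165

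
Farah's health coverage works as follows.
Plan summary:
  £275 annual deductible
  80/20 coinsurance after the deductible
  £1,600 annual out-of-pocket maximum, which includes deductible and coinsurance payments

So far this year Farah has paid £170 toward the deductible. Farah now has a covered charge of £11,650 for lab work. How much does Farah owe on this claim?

£1,430

£170 of the £275 deductible is already met, leaving £105.
That leaves £11,650 − £105 = £11,545 for coinsurance.
Patient's 20% share of £11,545 is £2,309.
Patient responsibility before any cap: £105 + £2,309 = £2,414.
Adding £2,414 to the £170 already spent would give £2,584, which exceeds the £1,600 cap; the patient pays just £1,600 − £170 = £1,430.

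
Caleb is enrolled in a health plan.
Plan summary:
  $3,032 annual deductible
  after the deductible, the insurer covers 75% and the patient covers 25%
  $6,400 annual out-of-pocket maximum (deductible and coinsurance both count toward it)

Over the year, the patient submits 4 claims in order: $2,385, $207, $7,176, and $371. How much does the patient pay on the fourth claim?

Claim 1 — $2,385: entire amount goes to the deductible. Cost to patient: $2,385. OOP to date $2,385.
Claim 2 — $207: fully absorbed by the deductible. Cost to patient: $207. OOP to date $2,592.
Claim 3 — $7,176: deductible takes $440, $6,736 remains; coinsurance $6,736 × 25% = $1,684. Cost to patient: $2,124. OOP to date $4,716.
Claim 4 — $371: deductible already satisfied, so patient's share is 25% × $371 = $92.75. Cost to patient: $92.75. OOP to date $4,808.75.

$92.75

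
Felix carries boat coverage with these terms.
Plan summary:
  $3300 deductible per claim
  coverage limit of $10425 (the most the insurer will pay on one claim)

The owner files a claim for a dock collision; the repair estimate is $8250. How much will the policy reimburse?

$4950

Subtract the deductible: $8250 − $3300 = $4950.
$4950 is within the $10425 limit, so the insurer pays $4950.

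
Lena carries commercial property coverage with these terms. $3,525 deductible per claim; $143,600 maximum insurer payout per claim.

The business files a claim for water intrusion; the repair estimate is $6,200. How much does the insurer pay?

$2,675

Less the $3,525 deductible: $6,200 − $3,525 = $2,675.
$2,675 is within the $143,600 limit, so the insurer pays $2,675.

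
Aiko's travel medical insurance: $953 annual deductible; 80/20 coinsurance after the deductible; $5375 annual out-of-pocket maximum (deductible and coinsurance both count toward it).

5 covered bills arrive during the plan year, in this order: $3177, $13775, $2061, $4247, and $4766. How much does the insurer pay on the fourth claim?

Claim 1 ($3177): deductible takes $953, $2224 remains; 20% of $2224 = $444.80. Traveler pays $1397.80; OOP now $1397.80. Plan pays $3177 − $1397.80 = $1779.20.
Claim 2 ($13775): deductible already satisfied, so traveler's share is 20% × $13775 = $2755. Traveler pays $2755; OOP now $4152.80. Plan pays $13775 − $2755 = $11020.
Claim 3 ($2061): deductible met; 20% of $2061 = $412.20. Traveler owes $412.20 (running OOP $4565). Plan pays $2061 − $412.20 = $1648.80.
Claim 4 ($4247): deductible already satisfied, so traveler's share is 20% × $4247 = $849.40. That would push OOP to $5414.40, over the $5375 cap, so traveler pays $5375 − $4565 = $810. Insurer: $4247 − $810 = $3437.

$3437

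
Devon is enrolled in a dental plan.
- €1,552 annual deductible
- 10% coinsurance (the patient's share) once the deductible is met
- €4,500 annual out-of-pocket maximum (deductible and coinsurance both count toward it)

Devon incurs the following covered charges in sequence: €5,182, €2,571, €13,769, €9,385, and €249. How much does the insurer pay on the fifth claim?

€236.50

Bill 1, €5,182: deductible takes €1,552, €3,630 remains; coinsurance €3,630 × 10% = €363. Patient owes €1,915 (running OOP €1,915). Plan pays €5,182 − €1,915 = €3,267.
Bill 2, €2,571: 10% coinsurance on €2,571 = €257.10. Patient pays €257.10; OOP now €2,172.10. Insurer: €2,571 − €257.10 = €2,313.90.
Bill 3, €13,769: deductible already satisfied, so patient's share is 10% × €13,769 = €1,376.90. Patient owes €1,376.90 (running OOP €3,549). Insurer: €13,769 − €1,376.90 = €12,392.10.
Bill 4, €9,385: 10% coinsurance on €9,385 = €938.50. Cost to patient: €938.50. OOP to date €4,487.50. Plan pays €9,385 − €938.50 = €8,446.50.
Bill 5, €249: 10% coinsurance on €249 = €24.90. Adding that to €4,487.50 gives €4,512.40, past the €4,500 cap; patient pays only €4,500 − €4,487.50 = €12.50. Insurer: €249 − €12.50 = €236.50.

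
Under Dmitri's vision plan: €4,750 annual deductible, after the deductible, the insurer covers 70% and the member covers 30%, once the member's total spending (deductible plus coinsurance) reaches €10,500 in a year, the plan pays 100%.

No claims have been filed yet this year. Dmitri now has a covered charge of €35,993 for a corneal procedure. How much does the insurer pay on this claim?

€25,493

Deductible not yet touched, so the first €4,750 of the bill goes to the deductible.
After the €4,750 deductible portion, €35,993 − €4,750 = €31,243 is subject to coinsurance.
Coinsurance: €31,243 × 30% = €9,372.90.
So the member owes €4,750 + €9,372.90 = €14,122.90 before any cap.
Year-to-date out-of-pocket would reach €0 + €14,122.90 = €14,122.90, above the €10,500 maximum, so the member pays only €10,500 − €0 = €10,500.
The plan picks up €35,993 − €10,500 = €25,493.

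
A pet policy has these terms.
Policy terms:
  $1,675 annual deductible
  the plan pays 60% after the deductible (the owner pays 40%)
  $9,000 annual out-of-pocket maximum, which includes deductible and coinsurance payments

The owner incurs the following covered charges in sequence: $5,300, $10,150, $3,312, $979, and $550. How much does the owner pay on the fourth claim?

Claim 1 — $5,300: deductible takes $1,675, $3,625 remains; owner's 40% is $1,450. Owner pays $3,125; OOP now $3,125.
Claim 2 — $10,150: deductible already satisfied, so owner's share is 40% × $10,150 = $4,060. Cost to owner: $4,060. OOP to date $7,185.
Claim 3 — $3,312: deductible already satisfied, so owner's share is 40% × $3,312 = $1,324.80. Owner owes $1,324.80 (running OOP $8,509.80).
Claim 4 — $979: 40% coinsurance on $979 = $391.60. Owner owes $391.60 (running OOP $8,901.40).

$391.60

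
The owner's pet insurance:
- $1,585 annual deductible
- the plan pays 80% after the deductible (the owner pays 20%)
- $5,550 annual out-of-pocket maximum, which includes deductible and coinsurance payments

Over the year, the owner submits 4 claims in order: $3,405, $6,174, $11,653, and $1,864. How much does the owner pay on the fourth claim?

$35.60

Claim 1 — $3,405: deductible takes $1,585, $1,820 remains; owner's 20% is $364. Cost to owner: $1,949. OOP to date $1,949.
Claim 2 — $6,174: 20% coinsurance on $6,174 = $1,234.80. Owner owes $1,234.80 (running OOP $3,183.80).
Claim 3 — $11,653: 20% coinsurance on $11,653 = $2,330.60. Owner pays $2,330.60; OOP now $5,514.40.
Claim 4 — $1,864: deductible already satisfied, so owner's share is 20% × $1,864 = $372.80. Adding that to $5,514.40 gives $5,887.20, past the $5,550 cap; owner pays only $5,550 − $5,514.40 = $35.60.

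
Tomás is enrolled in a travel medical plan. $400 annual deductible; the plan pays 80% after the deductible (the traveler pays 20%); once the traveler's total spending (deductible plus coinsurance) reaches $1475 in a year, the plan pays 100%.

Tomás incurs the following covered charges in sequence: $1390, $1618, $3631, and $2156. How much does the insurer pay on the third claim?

$3077.60

Claim 1 — $1390: deductible takes $400, $990 remains; coinsurance $990 × 20% = $198. Traveler owes $598 (running OOP $598). Insurer: $1390 − $598 = $792.
Claim 2 — $1618: deductible met; 20% of $1618 = $323.60. Traveler owes $323.60 (running OOP $921.60). Insurer: $1618 − $323.60 = $1294.40.
Claim 3 — $3631: 20% coinsurance on $3631 = $726.20. Adding that to $921.60 gives $1647.80, past the $1475 cap; traveler pays only $1475 − $921.60 = $553.40. Insurer: $3631 − $553.40 = $3077.60.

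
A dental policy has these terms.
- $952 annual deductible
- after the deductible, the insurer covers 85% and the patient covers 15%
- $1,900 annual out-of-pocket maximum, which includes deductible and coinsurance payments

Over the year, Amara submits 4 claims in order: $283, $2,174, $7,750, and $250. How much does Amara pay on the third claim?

$722.25

Claim 1 ($283): entire amount goes to the deductible. Patient owes $283 (running OOP $283).
Claim 2 ($2,174): $669 to deductible, leaving $1,505; coinsurance $1,505 × 15% = $225.75. Patient pays $894.75; OOP now $1,177.75.
Claim 3 ($7,750): deductible met; 15% of $7,750 = $1,162.50. Adding that to $1,177.75 gives $2,340.25, past the $1,900 cap; patient pays only $1,900 − $1,177.75 = $722.25.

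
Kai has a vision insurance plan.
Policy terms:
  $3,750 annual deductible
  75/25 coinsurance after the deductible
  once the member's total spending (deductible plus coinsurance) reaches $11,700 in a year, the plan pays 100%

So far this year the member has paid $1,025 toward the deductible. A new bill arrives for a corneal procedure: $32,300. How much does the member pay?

$10,118.75

$1,025 of the $3,750 deductible is already met, leaving $2,725.
After the $2,725 deductible portion, $32,300 − $2,725 = $29,575 is subject to coinsurance.
Coinsurance: $29,575 × 25% = $7,393.75.
That puts the member's cost at $2,725 + $7,393.75 = $10,118.75 before any cap.
Year-to-date out-of-pocket becomes $1,025 + $10,118.75 = $11,143.75, still under the $11,700 maximum, so no cap applies.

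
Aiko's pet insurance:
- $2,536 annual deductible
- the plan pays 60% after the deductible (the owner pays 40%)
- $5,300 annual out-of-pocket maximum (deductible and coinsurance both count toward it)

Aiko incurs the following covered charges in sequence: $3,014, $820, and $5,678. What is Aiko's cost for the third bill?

$2,244.80

Claim 1 — $3,014: $2,536 finishes the deductible; $478 goes to coinsurance; 40% of $478 = $191.20. Cost to owner: $2,727.20. OOP to date $2,727.20.
Claim 2 — $820: deductible already satisfied, so owner's share is 40% × $820 = $328. Cost to owner: $328. OOP to date $3,055.20.
Claim 3 — $5,678: deductible already satisfied, so owner's share is 40% × $5,678 = $2,271.20. That would push OOP to $5,326.40, over the $5,300 cap, so owner pays $5,300 − $3,055.20 = $2,244.80.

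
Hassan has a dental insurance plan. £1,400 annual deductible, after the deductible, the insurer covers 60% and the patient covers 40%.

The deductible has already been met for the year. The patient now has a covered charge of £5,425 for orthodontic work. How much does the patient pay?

The deductible is already satisfied, so the full bill goes to coinsurance.
Coinsurance: £5,425 × 40% = £2,170.

£2,170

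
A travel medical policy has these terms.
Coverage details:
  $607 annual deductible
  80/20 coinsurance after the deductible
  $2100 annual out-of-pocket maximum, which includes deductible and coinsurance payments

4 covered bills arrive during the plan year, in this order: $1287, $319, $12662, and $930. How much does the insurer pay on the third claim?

#1 ($1287): $607 finishes the deductible; $680 goes to coinsurance; coinsurance $680 × 20% = $136. Traveler pays $743; OOP now $743. Plan pays $1287 − $743 = $544.
#2 ($319): deductible already satisfied, so traveler's share is 20% × $319 = $63.80. Traveler owes $63.80 (running OOP $806.80). Plan pays $319 − $63.80 = $255.20.
#3 ($12662): deductible met; 20% of $12662 = $2532.40. OOP would hit $3339.20 > $2100, so the cap limits the traveler to $2100 − $806.80 = $1293.20. Plan pays $12662 − $1293.20 = $11368.80.

$11368.80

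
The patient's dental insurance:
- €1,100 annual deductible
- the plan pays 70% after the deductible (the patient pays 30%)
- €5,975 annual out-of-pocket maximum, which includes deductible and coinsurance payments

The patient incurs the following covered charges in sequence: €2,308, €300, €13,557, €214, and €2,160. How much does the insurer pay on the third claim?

#1 (€2,308): €1,100 finishes the deductible; €1,208 goes to coinsurance; coinsurance €1,208 × 30% = €362.40. Patient pays €1,462.40; OOP now €1,462.40. Insurer: €2,308 − €1,462.40 = €845.60.
#2 (€300): 30% coinsurance on €300 = €90. Patient owes €90 (running OOP €1,552.40). Insurer: €300 − €90 = €210.
#3 (€13,557): deductible met; 30% of €13,557 = €4,067.10. Patient owes €4,067.10 (running OOP €5,619.50). Plan pays €13,557 − €4,067.10 = €9,489.90.

€9,489.90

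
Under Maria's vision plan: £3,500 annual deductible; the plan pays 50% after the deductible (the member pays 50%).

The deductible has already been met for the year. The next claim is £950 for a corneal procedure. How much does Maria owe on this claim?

£475

With the deductible met, the entire £950 is subject to coinsurance.
Coinsurance: £950 × 50% = £475.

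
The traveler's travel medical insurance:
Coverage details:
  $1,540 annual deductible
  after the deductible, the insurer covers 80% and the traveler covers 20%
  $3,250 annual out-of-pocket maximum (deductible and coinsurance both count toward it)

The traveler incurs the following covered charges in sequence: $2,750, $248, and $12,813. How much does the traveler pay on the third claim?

Bill 1, $2,750: $1,540 finishes the deductible; $1,210 goes to coinsurance; 20% of $1,210 = $242. Traveler owes $1,782 (running OOP $1,782).
Bill 2, $248: deductible met; 20% of $248 = $49.60. Cost to traveler: $49.60. OOP to date $1,831.60.
Bill 3, $12,813: deductible already satisfied, so traveler's share is 20% × $12,813 = $2,562.60. Adding that to $1,831.60 gives $4,394.20, past the $3,250 cap; traveler pays only $3,250 − $1,831.60 = $1,418.40.

$1,418.40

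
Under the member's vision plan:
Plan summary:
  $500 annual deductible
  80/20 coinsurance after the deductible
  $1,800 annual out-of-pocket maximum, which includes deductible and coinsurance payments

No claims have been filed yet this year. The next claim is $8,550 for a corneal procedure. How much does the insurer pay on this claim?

The full $500 deductible is still open; $500 of this bill applies to it.
After the $500 deductible portion, $8,550 − $500 = $8,050 is subject to coinsurance.
Member's 20% share of $8,050 is $1,610.
So the member owes $500 + $1,610 = $2,110 before any cap.
That would bring total out-of-pocket to $2,110, past the $1,800 cap. The member is capped at $1,800 − $0 = $1,800 on this claim.
The insurer covers the remainder: $8,550 − $1,800 = $6,750.

$6,750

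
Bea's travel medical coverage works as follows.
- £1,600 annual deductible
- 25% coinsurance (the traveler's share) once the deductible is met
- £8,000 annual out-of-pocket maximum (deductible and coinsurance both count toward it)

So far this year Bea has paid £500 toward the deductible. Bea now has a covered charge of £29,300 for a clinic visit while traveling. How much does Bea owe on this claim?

£500 of the £1,600 deductible is already met, leaving £1,100.
The remaining £28,200 (= £29,300 − £1,100) moves to coinsurance.
25% of £28,200 = £7,050 falls to the traveler.
That puts the traveler's cost at £1,100 + £7,050 = £8,150 before any cap.
That would bring total out-of-pocket to £8,650, past the £8,000 cap. The traveler is capped at £8,000 − £500 = £7,500 on this claim.

£7,500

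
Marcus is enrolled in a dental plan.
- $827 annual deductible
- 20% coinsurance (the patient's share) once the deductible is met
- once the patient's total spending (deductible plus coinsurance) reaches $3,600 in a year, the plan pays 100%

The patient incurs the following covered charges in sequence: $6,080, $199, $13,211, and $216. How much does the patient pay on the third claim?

$1,682.60

Bill 1, $6,080: deductible takes $827, $5,253 remains; 20% of $5,253 = $1,050.60. Patient pays $1,877.60; OOP now $1,877.60.
Bill 2, $199: deductible met; 20% of $199 = $39.80. Patient pays $39.80; OOP now $1,917.40.
Bill 3, $13,211: deductible already satisfied, so patient's share is 20% × $13,211 = $2,642.20. That would push OOP to $4,559.60, over the $3,600 cap, so patient pays $3,600 − $1,917.40 = $1,682.60.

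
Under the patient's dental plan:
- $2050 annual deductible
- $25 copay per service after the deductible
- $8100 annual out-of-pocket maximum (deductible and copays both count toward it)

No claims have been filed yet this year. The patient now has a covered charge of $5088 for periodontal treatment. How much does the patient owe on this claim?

$2075

Nothing has been paid toward the $2050 deductible, so the first $2050 of this charge is applied there.
After the $2050 deductible portion, $5088 − $2050 = $3038 is subject to the copay.
Copay on this service: $25.
So the patient owes $2050 + $25 = $2075 before any cap.
Total out-of-pocket so far would be $0 + $2075 = $2075, below the $8100 cap — no reduction.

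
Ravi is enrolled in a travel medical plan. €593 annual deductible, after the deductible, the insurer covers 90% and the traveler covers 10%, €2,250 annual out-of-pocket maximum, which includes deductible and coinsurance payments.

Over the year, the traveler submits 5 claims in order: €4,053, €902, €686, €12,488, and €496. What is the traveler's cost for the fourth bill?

€1,152.20

Claim 1 — €4,053: €593 to deductible, leaving €3,460; traveler's 10% is €346. Traveler pays €939; OOP now €939.
Claim 2 — €902: deductible met; 10% of €902 = €90.20. Cost to traveler: €90.20. OOP to date €1,029.20.
Claim 3 — €686: deductible already satisfied, so traveler's share is 10% × €686 = €68.60. Traveler owes €68.60 (running OOP €1,097.80).
Claim 4 — €12,488: deductible already satisfied, so traveler's share is 10% × €12,488 = €1,248.80. OOP would hit €2,346.60 > €2,250, so the cap limits the traveler to €2,250 − €1,097.80 = €1,152.20.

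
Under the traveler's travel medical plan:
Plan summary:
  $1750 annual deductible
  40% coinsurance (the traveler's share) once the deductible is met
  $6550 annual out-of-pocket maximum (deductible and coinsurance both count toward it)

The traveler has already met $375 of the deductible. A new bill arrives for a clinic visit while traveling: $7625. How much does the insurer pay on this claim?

$3750

$375 of the $1750 deductible is already met, leaving $1375.
The remaining $6250 (= $7625 − $1375) moves to coinsurance.
Coinsurance: $6250 × 40% = $2500.
That puts the traveler's cost at $1375 + $2500 = $3875 before any cap.
Total out-of-pocket so far would be $375 + $3875 = $4250, below the $6550 cap — no reduction.
The insurer covers the remainder: $7625 − $3875 = $3750.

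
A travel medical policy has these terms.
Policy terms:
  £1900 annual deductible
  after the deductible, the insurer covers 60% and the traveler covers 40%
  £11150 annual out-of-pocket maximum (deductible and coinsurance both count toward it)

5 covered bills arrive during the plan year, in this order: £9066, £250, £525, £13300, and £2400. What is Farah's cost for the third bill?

£210

Claim 1 — £9066: £1900 finishes the deductible; £7166 goes to coinsurance; 40% of £7166 = £2866.40. Traveler owes £4766.40 (running OOP £4766.40).
Claim 2 — £250: 40% coinsurance on £250 = £100. Traveler owes £100 (running OOP £4866.40).
Claim 3 — £525: 40% coinsurance on £525 = £210. Traveler owes £210 (running OOP £5076.40).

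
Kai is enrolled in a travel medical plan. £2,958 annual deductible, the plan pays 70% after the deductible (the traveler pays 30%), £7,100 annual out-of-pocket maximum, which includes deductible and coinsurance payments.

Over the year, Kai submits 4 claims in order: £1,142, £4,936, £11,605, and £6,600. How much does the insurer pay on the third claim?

#1 (£1,142): all of it applies to the deductible. Traveler pays £1,142; OOP now £1,142. Insurer: £1,142 − £1,142 = £0.
#2 (£4,936): £1,816 to deductible, leaving £3,120; traveler's 30% is £936. Traveler owes £2,752 (running OOP £3,894). Plan pays £4,936 − £2,752 = £2,184.
#3 (£11,605): deductible already satisfied, so traveler's share is 30% × £11,605 = £3,481.50. Adding that to £3,894 gives £7,375.50, past the £7,100 cap; traveler pays only £7,100 − £3,894 = £3,206. Plan pays £11,605 − £3,206 = £8,399.

£8,399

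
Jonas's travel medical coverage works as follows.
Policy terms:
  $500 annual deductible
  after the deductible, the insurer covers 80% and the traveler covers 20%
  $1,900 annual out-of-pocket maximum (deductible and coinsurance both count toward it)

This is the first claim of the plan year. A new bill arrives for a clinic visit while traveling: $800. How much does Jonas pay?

$560

Deductible not yet touched, so the first $500 of the bill goes to the deductible.
That leaves $800 − $500 = $300 for coinsurance.
Coinsurance: $300 × 20% = $60.
That puts the traveler's cost at $500 + $60 = $560 before any cap.
Cumulative spending $0 + $560 = $560 stays under the $1,900 maximum.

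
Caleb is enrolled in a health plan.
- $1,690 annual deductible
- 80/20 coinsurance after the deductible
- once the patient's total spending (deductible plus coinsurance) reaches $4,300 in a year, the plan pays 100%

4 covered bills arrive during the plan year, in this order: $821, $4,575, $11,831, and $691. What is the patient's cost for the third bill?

Claim 1 ($821): fully absorbed by the deductible. Cost to patient: $821. OOP to date $821.
Claim 2 ($4,575): $869 finishes the deductible; $3,706 goes to coinsurance; patient's 20% is $741.20. Patient pays $1,610.20; OOP now $2,431.20.
Claim 3 ($11,831): deductible already satisfied, so patient's share is 20% × $11,831 = $2,366.20. Adding that to $2,431.20 gives $4,797.40, past the $4,300 cap; patient pays only $4,300 − $2,431.20 = $1,868.80.

$1,868.80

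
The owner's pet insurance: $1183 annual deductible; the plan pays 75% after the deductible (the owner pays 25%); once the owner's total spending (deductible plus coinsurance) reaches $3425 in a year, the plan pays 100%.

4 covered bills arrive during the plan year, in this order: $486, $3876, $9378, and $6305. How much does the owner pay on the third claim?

Claim 1 — $486: fully absorbed by the deductible. Owner owes $486 (running OOP $486).
Claim 2 — $3876: $697 to deductible, leaving $3179; 25% of $3179 = $794.75. Owner owes $1491.75 (running OOP $1977.75).
Claim 3 — $9378: deductible met; 25% of $9378 = $2344.50. That would push OOP to $4322.25, over the $3425 cap, so owner pays $3425 − $1977.75 = $1447.25.

$1447.25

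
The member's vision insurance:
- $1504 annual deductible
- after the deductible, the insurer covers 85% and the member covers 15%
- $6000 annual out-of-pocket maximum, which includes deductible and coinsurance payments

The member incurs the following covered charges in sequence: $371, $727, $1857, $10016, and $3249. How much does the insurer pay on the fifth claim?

$2761.65

Claim 1 — $371: entire amount goes to the deductible. Member pays $371; OOP now $371. Insurer: $371 − $371 = $0.
Claim 2 — $727: entire amount goes to the deductible. Member pays $727; OOP now $1098. Insurer: $727 − $727 = $0.
Claim 3 — $1857: deductible takes $406, $1451 remains; coinsurance $1451 × 15% = $217.65. Member pays $623.65; OOP now $1721.65. Plan pays $1857 − $623.65 = $1233.35.
Claim 4 — $10016: deductible already satisfied, so member's share is 15% × $10016 = $1502.40. Member pays $1502.40; OOP now $3224.05. Insurer: $10016 − $1502.40 = $8513.60.
Claim 5 — $3249: 15% coinsurance on $3249 = $487.35. Member pays $487.35; OOP now $3711.40. Plan pays $3249 − $487.35 = $2761.65.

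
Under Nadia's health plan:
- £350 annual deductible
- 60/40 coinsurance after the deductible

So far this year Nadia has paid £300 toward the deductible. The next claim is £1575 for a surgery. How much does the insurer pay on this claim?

Deductible still to meet: £350 − £300 = £50.
The remaining £1525 (= £1575 − £50) moves to coinsurance.
40% of £1525 = £610 falls to the patient.
That puts the patient's cost at £50 + £610 = £660.
The insurer covers the remainder: £1575 − £660 = £915.

£915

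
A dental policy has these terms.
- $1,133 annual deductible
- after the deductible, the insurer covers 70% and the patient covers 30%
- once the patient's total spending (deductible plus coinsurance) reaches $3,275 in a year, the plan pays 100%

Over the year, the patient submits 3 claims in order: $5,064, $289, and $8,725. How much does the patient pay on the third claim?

$876

Bill 1, $5,064: deductible takes $1,133, $3,931 remains; patient's 30% is $1,179.30. Patient owes $2,312.30 (running OOP $2,312.30).
Bill 2, $289: 30% coinsurance on $289 = $86.70. Cost to patient: $86.70. OOP to date $2,399.
Bill 3, $8,725: deductible met; 30% of $8,725 = $2,617.50. Adding that to $2,399 gives $5,016.50, past the $3,275 cap; patient pays only $3,275 − $2,399 = $876.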